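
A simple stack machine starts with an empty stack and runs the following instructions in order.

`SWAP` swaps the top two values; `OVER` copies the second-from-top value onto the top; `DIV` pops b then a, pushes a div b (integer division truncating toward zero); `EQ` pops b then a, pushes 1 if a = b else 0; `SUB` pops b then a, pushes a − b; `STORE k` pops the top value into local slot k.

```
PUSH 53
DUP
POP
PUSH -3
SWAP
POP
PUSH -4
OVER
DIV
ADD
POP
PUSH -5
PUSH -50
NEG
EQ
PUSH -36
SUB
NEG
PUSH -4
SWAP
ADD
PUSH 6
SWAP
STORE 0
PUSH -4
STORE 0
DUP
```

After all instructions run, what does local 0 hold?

-4

PUSH 53  : [53]
DUP      : [53, 53]
POP      : [53]
PUSH -3  : [53, -3]
SWAP     : [-3, 53]
POP      : [-3]
PUSH -4  : [-3, -4]
OVER     : [-3, -4, -3]
DIV      : [-3, 1]
ADD      : [-2]
POP      : []
PUSH -5  : [-5]
PUSH -50 : [-5, -50]
NEG      : [-5, 50]
EQ       : [0]
PUSH -36 : [0, -36]
SUB      : [36]
NEG      : [-36]
PUSH -4  : [-36, -4]
SWAP     : [-4, -36]
ADD      : [-40]
PUSH 6   : [-40, 6]
SWAP     : [6, -40]
STORE 0  : [6]
PUSH -4  : [6, -4]
STORE 0  : [6]
DUP      : [6, 6]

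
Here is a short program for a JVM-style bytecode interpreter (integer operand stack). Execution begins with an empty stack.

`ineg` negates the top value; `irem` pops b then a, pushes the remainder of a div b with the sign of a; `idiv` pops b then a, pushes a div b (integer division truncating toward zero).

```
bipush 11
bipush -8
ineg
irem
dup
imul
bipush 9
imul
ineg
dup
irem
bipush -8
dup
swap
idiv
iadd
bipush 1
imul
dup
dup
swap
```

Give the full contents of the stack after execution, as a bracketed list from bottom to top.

[1, 1, 1]

bipush 11 : 11
bipush -8 : 11 -8
ineg      : 11 8
irem      : 3
dup       : 3 3
imul      : 9
bipush 9  : 9 9
imul      : 81
ineg      : -81
dup       : -81 -81
irem      : 0
bipush -8 : 0 -8
dup       : 0 -8 -8
swap      : 0 -8 -8
idiv      : 0 1
iadd      : 1
bipush 1  : 1 1
imul      : 1
dup       : 1 1
dup       : 1 1 1
swap      : 1 1 1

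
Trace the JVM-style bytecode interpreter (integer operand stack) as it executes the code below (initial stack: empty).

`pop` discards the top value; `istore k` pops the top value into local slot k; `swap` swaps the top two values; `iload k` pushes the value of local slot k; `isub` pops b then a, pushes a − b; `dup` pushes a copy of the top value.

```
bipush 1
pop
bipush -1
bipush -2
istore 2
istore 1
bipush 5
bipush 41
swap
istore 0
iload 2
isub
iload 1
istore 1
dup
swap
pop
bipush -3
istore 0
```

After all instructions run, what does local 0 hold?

-3

bipush 1  -> [1]
pop       -> []
bipush -1 -> [-1]
bipush -2 -> [-1, -2]
istore 2  -> [-1]
istore 1  -> []
bipush 5  -> [5]
bipush 41 -> [5, 41]
swap      -> [41, 5]
istore 0  -> [41]
iload 2   -> [41, -2]
isub      -> [43]
iload 1   -> [43, -1]
istore 1  -> [43]
dup       -> [43, 43]
swap      -> [43, 43]
pop       -> [43]
bipush -3 -> [43, -3]
istore 0  -> [43]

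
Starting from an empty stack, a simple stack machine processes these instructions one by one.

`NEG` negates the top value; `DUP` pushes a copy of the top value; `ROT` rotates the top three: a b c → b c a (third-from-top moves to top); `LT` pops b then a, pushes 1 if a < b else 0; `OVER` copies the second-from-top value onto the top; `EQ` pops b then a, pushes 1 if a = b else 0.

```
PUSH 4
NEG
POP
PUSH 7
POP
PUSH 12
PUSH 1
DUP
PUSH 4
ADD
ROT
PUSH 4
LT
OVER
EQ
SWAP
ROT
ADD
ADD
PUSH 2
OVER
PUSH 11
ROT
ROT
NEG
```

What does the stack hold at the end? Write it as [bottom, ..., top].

[6, 11, 2, -6]

PUSH 4  → 4
NEG     → -4
POP     → (empty)
PUSH 7  → 7
POP     → (empty)
PUSH 12 → 12
PUSH 1  → 12 1
DUP     → 12 1 1
PUSH 4  → 12 1 1 4
ADD     → 12 1 5
ROT     → 1 5 12
PUSH 4  → 1 5 12 4
LT      → 1 5 0
OVER    → 1 5 0 5
EQ      → 1 5 0
SWAP    → 1 0 5
ROT     → 0 5 1
ADD     → 0 6
ADD     → 6
PUSH 2  → 6 2
OVER    → 6 2 6
PUSH 11 → 6 2 6 11
ROT     → 6 6 11 2
ROT     → 6 11 2 6
NEG     → 6 11 2 -6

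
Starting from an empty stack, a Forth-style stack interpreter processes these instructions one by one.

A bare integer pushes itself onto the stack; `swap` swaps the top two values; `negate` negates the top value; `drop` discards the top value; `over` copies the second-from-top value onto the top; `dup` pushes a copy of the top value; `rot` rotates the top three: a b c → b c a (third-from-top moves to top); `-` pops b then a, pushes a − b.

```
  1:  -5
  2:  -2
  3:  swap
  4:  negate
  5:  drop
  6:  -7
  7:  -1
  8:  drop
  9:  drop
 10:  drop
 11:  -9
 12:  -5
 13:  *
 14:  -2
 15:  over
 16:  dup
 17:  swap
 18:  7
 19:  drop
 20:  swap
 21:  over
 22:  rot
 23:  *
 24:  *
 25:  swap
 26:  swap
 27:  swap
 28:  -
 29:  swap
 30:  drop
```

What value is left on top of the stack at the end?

-5     : [-5]
-2     : [-5, -2]
swap   : [-2, -5]
negate : [-2, 5]
drop   : [-2]
-7     : [-2, -7]
-1     : [-2, -7, -1]
drop   : [-2, -7]
drop   : [-2]
drop   : []
-9     : [-9]
-5     : [-9, -5]
*      : [45]
-2     : [45, -2]
over   : [45, -2, 45]
dup    : [45, -2, 45, 45]
swap   : [45, -2, 45, 45]
7      : [45, -2, 45, 45, 7]
drop   : [45, -2, 45, 45]
swap   : [45, -2, 45, 45]
over   : [45, -2, 45, 45, 45]
rot    : [45, -2, 45, 45, 45]
*      : [45, -2, 45, 2025]
*      : [45, -2, 91125]
swap   : [45, 91125, -2]
swap   : [45, -2, 91125]
swap   : [45, 91125, -2]
-      : [45, 91127]
swap   : [91127, 45]
drop   : [91127]

91127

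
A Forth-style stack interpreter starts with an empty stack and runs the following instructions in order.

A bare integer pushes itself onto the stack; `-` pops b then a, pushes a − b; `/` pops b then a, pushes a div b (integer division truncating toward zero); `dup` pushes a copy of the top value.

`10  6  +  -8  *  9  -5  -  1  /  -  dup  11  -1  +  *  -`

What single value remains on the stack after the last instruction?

10  → [10]
6   → [10, 6]
+   → [16]
-8  → [16, -8]
*   → [-128]
9   → [-128, 9]
-5  → [-128, 9, -5]
-   → [-128, 14]
1   → [-128, 14, 1]
/   → [-128, 14]
-   → [-142]
dup → [-142, -142]
11  → [-142, -142, 11]
-1  → [-142, -142, 11, -1]
+   → [-142, -142, 10]
*   → [-142, -1420]
-   → [1278]

1278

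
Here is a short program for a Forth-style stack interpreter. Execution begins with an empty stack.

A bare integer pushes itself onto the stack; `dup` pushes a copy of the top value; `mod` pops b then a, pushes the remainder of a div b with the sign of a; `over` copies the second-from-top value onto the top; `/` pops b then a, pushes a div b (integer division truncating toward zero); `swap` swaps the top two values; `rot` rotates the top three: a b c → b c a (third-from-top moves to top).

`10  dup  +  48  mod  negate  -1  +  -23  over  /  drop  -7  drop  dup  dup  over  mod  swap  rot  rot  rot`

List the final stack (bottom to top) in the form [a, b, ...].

[-21, 0, -21]

10     -> 10
dup    -> 10 10
+      -> 20
48     -> 20 48
mod    -> 20
negate -> -20
-1     -> -20 -1
+      -> -21
-23    -> -21 -23
over   -> -21 -23 -21
/      -> -21 1
drop   -> -21
-7     -> -21 -7
drop   -> -21
dup    -> -21 -21
dup    -> -21 -21 -21
over   -> -21 -21 -21 -21
mod    -> -21 -21 0
swap   -> -21 0 -21
rot    -> 0 -21 -21
rot    -> -21 -21 0
rot    -> -21 0 -21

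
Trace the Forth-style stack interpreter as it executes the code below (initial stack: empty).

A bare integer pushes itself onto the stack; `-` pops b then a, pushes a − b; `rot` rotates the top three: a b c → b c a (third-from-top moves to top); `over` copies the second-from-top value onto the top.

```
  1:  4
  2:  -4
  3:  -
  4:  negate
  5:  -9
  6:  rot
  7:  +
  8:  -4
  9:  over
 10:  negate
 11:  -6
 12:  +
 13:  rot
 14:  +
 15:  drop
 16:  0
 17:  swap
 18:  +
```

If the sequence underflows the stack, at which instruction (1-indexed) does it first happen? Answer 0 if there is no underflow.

6

4      : 4
-4     : 4 -4
-      : 8
negate : -8
-9     : -8 -9
rot  — needs 3 operands, stack has 2 → underflow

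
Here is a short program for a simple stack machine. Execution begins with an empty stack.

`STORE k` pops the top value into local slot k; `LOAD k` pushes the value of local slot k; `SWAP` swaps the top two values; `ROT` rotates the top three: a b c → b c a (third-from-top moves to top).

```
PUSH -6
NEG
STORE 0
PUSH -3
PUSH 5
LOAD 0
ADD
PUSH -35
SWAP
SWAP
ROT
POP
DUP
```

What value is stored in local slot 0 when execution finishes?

6

PUSH -6  → -6
NEG      → 6
STORE 0  → (empty)
PUSH -3  → -3
PUSH 5   → -3 5
LOAD 0   → -3 5 6
ADD      → -3 11
PUSH -35 → -3 11 -35
SWAP     → -3 -35 11
SWAP     → -3 11 -35
ROT      → 11 -35 -3
POP      → 11 -35
DUP      → 11 -35 -35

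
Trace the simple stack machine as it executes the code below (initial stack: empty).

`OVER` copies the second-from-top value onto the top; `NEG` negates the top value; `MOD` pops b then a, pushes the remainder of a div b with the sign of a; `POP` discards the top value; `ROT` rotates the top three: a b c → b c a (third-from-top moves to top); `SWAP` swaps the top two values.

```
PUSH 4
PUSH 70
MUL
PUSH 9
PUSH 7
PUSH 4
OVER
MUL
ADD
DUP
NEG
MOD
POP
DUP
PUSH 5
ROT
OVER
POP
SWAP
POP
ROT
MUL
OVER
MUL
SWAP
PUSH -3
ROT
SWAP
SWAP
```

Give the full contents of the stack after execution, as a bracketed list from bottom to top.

PUSH 4   [4]
PUSH 70  [4, 70]
MUL      [280]
PUSH 9   [280, 9]
PUSH 7   [280, 9, 7]
PUSH 4   [280, 9, 7, 4]
OVER     [280, 9, 7, 4, 7]
MUL      [280, 9, 7, 28]
ADD      [280, 9, 35]
DUP      [280, 9, 35, 35]
NEG      [280, 9, 35, -35]
MOD      [280, 9, 0]
POP      [280, 9]
DUP      [280, 9, 9]
PUSH 5   [280, 9, 9, 5]
ROT      [280, 9, 5, 9]
OVER     [280, 9, 5, 9, 5]
POP      [280, 9, 5, 9]
SWAP     [280, 9, 9, 5]
POP      [280, 9, 9]
ROT      [9, 9, 280]
MUL      [9, 2520]
OVER     [9, 2520, 9]
MUL      [9, 22680]
SWAP     [22680, 9]
PUSH -3  [22680, 9, -3]
ROT      [9, -3, 22680]
SWAP     [9, 22680, -3]
SWAP     [9, -3, 22680]

[9, -3, 22680]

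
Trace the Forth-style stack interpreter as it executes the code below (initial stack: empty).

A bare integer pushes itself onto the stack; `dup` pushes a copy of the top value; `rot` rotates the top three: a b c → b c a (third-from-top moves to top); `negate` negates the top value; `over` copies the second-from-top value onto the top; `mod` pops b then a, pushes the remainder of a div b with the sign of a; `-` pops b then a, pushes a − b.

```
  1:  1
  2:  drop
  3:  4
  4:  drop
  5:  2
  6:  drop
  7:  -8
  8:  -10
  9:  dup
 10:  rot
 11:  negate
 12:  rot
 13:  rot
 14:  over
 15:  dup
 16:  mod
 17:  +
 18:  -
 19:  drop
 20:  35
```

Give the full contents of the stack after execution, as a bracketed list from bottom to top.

[8, 35]

1       [1]
drop    []
4       [4]
drop    []
2       [2]
drop    []
-8      [-8]
-10     [-8, -10]
dup     [-8, -10, -10]
rot     [-10, -10, -8]
negate  [-10, -10, 8]
rot     [-10, 8, -10]
rot     [8, -10, -10]
over    [8, -10, -10, -10]
dup     [8, -10, -10, -10, -10]
mod     [8, -10, -10, 0]
+       [8, -10, -10]
-       [8, 0]
drop    [8]
35      [8, 35]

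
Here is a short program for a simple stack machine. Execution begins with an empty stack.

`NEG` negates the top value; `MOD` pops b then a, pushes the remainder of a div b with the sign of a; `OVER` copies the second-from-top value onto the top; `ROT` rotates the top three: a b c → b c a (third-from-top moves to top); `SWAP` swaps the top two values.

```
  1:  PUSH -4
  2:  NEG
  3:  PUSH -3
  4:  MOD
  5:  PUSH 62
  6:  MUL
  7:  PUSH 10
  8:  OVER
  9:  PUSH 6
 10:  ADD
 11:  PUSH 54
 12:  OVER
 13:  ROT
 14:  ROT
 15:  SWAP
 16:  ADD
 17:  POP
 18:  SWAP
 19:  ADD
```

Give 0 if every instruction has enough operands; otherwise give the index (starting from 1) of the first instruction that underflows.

PUSH -4 -> [-4]
NEG     -> [4]
PUSH -3 -> [4, -3]
MOD     -> [1]
PUSH 62 -> [1, 62]
MUL     -> [62]
PUSH 10 -> [62, 10]
OVER    -> [62, 10, 62]
PUSH 6  -> [62, 10, 62, 6]
ADD     -> [62, 10, 68]
PUSH 54 -> [62, 10, 68, 54]
OVER    -> [62, 10, 68, 54, 68]
ROT     -> [62, 10, 54, 68, 68]
ROT     -> [62, 10, 68, 68, 54]
SWAP    -> [62, 10, 68, 54, 68]
ADD     -> [62, 10, 68, 122]
POP     -> [62, 10, 68]
SWAP    -> [62, 68, 10]
ADD     -> [62, 78]

0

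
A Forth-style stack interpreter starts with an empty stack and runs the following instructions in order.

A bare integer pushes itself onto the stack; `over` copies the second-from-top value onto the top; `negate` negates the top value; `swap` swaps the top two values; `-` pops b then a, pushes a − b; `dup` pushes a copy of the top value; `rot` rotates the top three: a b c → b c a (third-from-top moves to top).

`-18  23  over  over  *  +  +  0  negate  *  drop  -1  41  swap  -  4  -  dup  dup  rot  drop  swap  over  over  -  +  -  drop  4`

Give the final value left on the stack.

-18    -> -18
23     -> -18 23
over   -> -18 23 -18
over   -> -18 23 -18 23
*      -> -18 23 -414
+      -> -18 -391
+      -> -409
0      -> -409 0
negate -> -409 0
*      -> 0
drop   -> (empty)
-1     -> -1
41     -> -1 41
swap   -> 41 -1
-      -> 42
4      -> 42 4
-      -> 38
dup    -> 38 38
dup    -> 38 38 38
rot    -> 38 38 38
drop   -> 38 38
swap   -> 38 38
over   -> 38 38 38
over   -> 38 38 38 38
-      -> 38 38 0
+      -> 38 38
-      -> 0
drop   -> (empty)
4      -> 4

4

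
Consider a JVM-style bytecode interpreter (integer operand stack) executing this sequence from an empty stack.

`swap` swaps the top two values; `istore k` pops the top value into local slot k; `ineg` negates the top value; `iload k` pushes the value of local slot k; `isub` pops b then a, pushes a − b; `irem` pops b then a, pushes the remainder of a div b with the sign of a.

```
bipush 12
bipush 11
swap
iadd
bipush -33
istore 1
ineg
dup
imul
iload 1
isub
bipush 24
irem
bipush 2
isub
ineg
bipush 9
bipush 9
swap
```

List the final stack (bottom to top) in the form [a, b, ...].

bipush 12   12
bipush 11   12 11
swap        11 12
iadd        23
bipush -33  23 -33
istore 1    23
ineg        -23
dup         -23 -23
imul        529
iload 1     529 -33
isub        562
bipush 24   562 24
irem        10
bipush 2    10 2
isub        8
ineg        -8
bipush 9    -8 9
bipush 9    -8 9 9
swap        -8 9 9

[-8, 9, 9]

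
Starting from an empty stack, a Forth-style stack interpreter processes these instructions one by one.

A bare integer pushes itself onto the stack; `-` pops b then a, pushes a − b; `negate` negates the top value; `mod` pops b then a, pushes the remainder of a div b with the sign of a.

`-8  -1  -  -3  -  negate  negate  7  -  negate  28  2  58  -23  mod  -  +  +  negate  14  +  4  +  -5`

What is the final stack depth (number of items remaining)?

2

-8      [-8]
-1      [-8, -1]
-       [-7]
-3      [-7, -3]
-       [-4]
negate  [4]
negate  [-4]
7       [-4, 7]
-       [-11]
negate  [11]
28      [11, 28]
2       [11, 28, 2]
58      [11, 28, 2, 58]
-23     [11, 28, 2, 58, -23]
mod     [11, 28, 2, 12]
-       [11, 28, -10]
+       [11, 18]
+       [29]
negate  [-29]
14      [-29, 14]
+       [-15]
4       [-15, 4]
+       [-11]
-5      [-11, -5]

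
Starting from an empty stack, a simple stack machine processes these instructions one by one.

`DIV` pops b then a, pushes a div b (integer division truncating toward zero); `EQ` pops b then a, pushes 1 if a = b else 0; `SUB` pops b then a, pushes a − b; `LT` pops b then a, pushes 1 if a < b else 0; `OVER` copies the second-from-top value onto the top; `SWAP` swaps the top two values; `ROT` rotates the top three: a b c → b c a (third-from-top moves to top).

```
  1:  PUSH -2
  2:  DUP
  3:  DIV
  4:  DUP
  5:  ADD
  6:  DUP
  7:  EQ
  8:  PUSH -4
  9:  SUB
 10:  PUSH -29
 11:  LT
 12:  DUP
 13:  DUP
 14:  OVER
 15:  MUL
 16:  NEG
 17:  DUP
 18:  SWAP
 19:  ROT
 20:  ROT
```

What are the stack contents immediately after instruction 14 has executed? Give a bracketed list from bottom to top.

PUSH -2  -> -2
DUP      -> -2 -2
DIV      -> 1
DUP      -> 1 1
ADD      -> 2
DUP      -> 2 2
EQ       -> 1
PUSH -4  -> 1 -4
SUB      -> 5
PUSH -29 -> 5 -29
LT       -> 0
DUP      -> 0 0
DUP      -> 0 0 0
OVER     -> 0 0 0 0

[0, 0, 0, 0]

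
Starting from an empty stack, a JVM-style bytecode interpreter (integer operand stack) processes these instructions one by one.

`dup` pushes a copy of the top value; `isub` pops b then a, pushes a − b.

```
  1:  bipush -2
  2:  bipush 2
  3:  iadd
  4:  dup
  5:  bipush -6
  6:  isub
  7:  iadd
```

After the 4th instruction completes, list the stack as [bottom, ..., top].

bipush -2 : -2
bipush 2  : -2 2
iadd      : 0
dup       : 0 0

[0, 0]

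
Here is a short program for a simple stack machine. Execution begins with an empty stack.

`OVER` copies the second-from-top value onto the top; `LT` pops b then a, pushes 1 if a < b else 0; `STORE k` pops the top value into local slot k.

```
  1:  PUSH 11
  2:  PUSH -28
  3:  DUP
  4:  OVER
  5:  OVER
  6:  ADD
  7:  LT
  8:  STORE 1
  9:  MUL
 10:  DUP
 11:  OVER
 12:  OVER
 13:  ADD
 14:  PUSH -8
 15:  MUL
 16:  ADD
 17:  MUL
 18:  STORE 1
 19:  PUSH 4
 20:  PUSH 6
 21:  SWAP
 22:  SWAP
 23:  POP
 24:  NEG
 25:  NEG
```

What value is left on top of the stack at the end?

PUSH 11  : 11
PUSH -28 : 11 -28
DUP      : 11 -28 -28
OVER     : 11 -28 -28 -28
OVER     : 11 -28 -28 -28 -28
ADD      : 11 -28 -28 -56
LT       : 11 -28 0
STORE 1  : 11 -28
MUL      : -308
DUP      : -308 -308
OVER     : -308 -308 -308
OVER     : -308 -308 -308 -308
ADD      : -308 -308 -616
PUSH -8  : -308 -308 -616 -8
MUL      : -308 -308 4928
ADD      : -308 4620
MUL      : -1422960
STORE 1  : (empty)
PUSH 4   : 4
PUSH 6   : 4 6
SWAP     : 6 4
SWAP     : 4 6
POP      : 4
NEG      : -4
NEG      : 4

4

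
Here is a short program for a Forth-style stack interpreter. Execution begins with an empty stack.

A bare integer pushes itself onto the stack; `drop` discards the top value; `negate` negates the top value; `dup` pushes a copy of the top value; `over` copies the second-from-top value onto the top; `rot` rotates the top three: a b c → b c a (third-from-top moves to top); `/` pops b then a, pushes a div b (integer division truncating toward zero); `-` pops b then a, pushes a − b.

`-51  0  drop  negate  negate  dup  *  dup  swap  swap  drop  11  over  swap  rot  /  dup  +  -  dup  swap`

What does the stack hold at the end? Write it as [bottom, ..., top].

-51     -51
0       -51 0
drop    -51
negate  51
negate  -51
dup     -51 -51
*       2601
dup     2601 2601
swap    2601 2601
swap    2601 2601
drop    2601
11      2601 11
over    2601 11 2601
swap    2601 2601 11
rot     2601 11 2601
/       2601 0
dup     2601 0 0
+       2601 0
-       2601
dup     2601 2601
swap    2601 2601

[2601, 2601]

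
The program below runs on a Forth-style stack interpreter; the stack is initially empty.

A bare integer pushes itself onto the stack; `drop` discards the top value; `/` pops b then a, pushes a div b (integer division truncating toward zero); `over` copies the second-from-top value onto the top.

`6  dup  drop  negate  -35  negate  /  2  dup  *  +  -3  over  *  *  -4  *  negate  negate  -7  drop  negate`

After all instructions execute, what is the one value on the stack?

6      : [6]
dup    : [6, 6]
drop   : [6]
negate : [-6]
-35    : [-6, -35]
negate : [-6, 35]
/      : [0]
2      : [0, 2]
dup    : [0, 2, 2]
*      : [0, 4]
+      : [4]
-3     : [4, -3]
over   : [4, -3, 4]
*      : [4, -12]
*      : [-48]
-4     : [-48, -4]
*      : [192]
negate : [-192]
negate : [192]
-7     : [192, -7]
drop   : [192]
negate : [-192]

-192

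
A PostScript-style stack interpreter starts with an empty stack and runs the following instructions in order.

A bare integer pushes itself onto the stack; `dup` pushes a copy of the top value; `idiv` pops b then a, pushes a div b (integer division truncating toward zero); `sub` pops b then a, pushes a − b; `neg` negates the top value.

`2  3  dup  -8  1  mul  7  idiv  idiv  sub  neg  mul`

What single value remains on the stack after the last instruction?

2    : 2
3    : 2 3
dup  : 2 3 3
-8   : 2 3 3 -8
1    : 2 3 3 -8 1
mul  : 2 3 3 -8
7    : 2 3 3 -8 7
idiv : 2 3 3 -1
idiv : 2 3 -3
sub  : 2 6
neg  : 2 -6
mul  : -12

-12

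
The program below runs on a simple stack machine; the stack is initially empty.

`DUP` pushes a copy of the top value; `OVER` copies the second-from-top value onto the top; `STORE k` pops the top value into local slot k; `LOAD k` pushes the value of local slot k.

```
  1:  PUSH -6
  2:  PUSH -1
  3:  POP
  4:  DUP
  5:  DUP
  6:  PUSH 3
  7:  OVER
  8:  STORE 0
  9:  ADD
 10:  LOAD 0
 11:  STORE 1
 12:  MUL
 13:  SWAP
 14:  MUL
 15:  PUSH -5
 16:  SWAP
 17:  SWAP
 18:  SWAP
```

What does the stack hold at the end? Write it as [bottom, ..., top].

[-5, -108]

PUSH -6 → -6
PUSH -1 → -6 -1
POP     → -6
DUP     → -6 -6
DUP     → -6 -6 -6
PUSH 3  → -6 -6 -6 3
OVER    → -6 -6 -6 3 -6
STORE 0 → -6 -6 -6 3
ADD     → -6 -6 -3
LOAD 0  → -6 -6 -3 -6
STORE 1 → -6 -6 -3
MUL     → -6 18
SWAP    → 18 -6
MUL     → -108
PUSH -5 → -108 -5
SWAP    → -5 -108
SWAP    → -108 -5
SWAP    → -5 -108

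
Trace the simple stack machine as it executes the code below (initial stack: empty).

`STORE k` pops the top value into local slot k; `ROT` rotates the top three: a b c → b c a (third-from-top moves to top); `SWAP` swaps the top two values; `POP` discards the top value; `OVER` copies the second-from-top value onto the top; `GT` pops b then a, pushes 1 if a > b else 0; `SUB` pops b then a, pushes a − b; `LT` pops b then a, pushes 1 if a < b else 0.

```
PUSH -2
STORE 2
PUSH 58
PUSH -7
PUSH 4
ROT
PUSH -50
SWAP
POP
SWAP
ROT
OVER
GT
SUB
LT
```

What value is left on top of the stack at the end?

PUSH -2  : -2
STORE 2  : (empty)
PUSH 58  : 58
PUSH -7  : 58 -7
PUSH 4   : 58 -7 4
ROT      : -7 4 58
PUSH -50 : -7 4 58 -50
SWAP     : -7 4 -50 58
POP      : -7 4 -50
SWAP     : -7 -50 4
ROT      : -50 4 -7
OVER     : -50 4 -7 4
GT       : -50 4 0
SUB      : -50 4
LT       : 1

1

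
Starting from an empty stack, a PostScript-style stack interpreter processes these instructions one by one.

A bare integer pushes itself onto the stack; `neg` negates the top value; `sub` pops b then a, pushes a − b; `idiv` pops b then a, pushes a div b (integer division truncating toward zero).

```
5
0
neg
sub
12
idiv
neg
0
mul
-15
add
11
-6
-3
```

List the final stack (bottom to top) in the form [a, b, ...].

5    : 5
0    : 5 0
neg  : 5 0
sub  : 5
12   : 5 12
idiv : 0
neg  : 0
0    : 0 0
mul  : 0
-15  : 0 -15
add  : -15
11   : -15 11
-6   : -15 11 -6
-3   : -15 11 -6 -3

[-15, 11, -6, -3]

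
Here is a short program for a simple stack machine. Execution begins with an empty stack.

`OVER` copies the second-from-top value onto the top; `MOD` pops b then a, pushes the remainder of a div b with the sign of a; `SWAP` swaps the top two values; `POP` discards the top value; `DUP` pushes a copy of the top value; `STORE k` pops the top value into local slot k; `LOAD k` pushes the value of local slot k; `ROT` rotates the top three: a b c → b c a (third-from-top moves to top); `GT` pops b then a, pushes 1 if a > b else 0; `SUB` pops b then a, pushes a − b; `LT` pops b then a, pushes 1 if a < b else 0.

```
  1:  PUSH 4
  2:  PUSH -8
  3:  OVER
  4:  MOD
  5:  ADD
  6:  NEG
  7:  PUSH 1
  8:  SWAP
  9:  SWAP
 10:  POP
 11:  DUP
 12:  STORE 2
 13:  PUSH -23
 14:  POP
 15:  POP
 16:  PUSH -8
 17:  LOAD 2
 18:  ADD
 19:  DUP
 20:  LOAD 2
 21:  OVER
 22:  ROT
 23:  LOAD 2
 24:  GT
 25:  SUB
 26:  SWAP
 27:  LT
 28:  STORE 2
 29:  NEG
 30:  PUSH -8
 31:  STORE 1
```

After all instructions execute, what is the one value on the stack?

PUSH 4   -> 4
PUSH -8  -> 4 -8
OVER     -> 4 -8 4
MOD      -> 4 0
ADD      -> 4
NEG      -> -4
PUSH 1   -> -4 1
SWAP     -> 1 -4
SWAP     -> -4 1
POP      -> -4
DUP      -> -4 -4
STORE 2  -> -4
PUSH -23 -> -4 -23
POP      -> -4
POP      -> (empty)
PUSH -8  -> -8
LOAD 2   -> -8 -4
ADD      -> -12
DUP      -> -12 -12
LOAD 2   -> -12 -12 -4
OVER     -> -12 -12 -4 -12
ROT      -> -12 -4 -12 -12
LOAD 2   -> -12 -4 -12 -12 -4
GT       -> -12 -4 -12 0
SUB      -> -12 -4 -12
SWAP     -> -12 -12 -4
LT       -> -12 1
STORE 2  -> -12
NEG      -> 12
PUSH -8  -> 12 -8
STORE 1  -> 12

12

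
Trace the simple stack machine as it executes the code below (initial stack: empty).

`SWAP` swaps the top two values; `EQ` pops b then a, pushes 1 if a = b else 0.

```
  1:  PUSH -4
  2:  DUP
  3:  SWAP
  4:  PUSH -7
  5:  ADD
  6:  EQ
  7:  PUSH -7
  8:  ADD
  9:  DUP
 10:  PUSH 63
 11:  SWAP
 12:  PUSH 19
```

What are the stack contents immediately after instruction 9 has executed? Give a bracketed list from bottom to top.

PUSH -4 -> -4
DUP     -> -4 -4
SWAP    -> -4 -4
PUSH -7 -> -4 -4 -7
ADD     -> -4 -11
EQ      -> 0
PUSH -7 -> 0 -7
ADD     -> -7
DUP     -> -7 -7

[-7, -7]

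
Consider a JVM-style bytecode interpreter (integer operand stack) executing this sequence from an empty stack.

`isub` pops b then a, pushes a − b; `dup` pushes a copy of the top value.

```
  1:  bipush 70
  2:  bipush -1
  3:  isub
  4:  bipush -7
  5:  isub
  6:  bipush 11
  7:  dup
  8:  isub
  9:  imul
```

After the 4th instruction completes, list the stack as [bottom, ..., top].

bipush 70 → 70
bipush -1 → 70 -1
isub      → 71
bipush -7 → 71 -7

[71, -7]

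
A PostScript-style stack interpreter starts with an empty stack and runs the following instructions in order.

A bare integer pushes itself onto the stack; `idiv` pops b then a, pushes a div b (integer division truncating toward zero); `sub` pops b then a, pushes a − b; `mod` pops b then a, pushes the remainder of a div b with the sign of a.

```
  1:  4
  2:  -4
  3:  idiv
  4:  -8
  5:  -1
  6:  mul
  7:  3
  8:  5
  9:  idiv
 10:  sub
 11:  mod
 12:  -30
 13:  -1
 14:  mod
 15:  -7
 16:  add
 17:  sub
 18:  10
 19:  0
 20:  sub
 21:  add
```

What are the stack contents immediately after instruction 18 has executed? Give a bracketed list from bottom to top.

[6, 10]

4    : [4]
-4   : [4, -4]
idiv : [-1]
-8   : [-1, -8]
-1   : [-1, -8, -1]
mul  : [-1, 8]
3    : [-1, 8, 3]
5    : [-1, 8, 3, 5]
idiv : [-1, 8, 0]
sub  : [-1, 8]
mod  : [-1]
-30  : [-1, -30]
-1   : [-1, -30, -1]
mod  : [-1, 0]
-7   : [-1, 0, -7]
add  : [-1, -7]
sub  : [6]
10   : [6, 10]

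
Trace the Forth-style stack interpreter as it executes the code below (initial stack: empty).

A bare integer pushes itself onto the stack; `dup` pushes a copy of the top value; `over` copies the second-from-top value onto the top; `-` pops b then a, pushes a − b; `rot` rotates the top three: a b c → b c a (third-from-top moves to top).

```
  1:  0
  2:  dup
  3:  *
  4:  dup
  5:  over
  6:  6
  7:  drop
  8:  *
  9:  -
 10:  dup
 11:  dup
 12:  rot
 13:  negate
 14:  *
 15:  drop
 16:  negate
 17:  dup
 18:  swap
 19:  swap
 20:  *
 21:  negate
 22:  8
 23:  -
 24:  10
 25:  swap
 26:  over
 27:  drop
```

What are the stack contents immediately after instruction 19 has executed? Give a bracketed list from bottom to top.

[0, 0]

0      : [0]
dup    : [0, 0]
*      : [0]
dup    : [0, 0]
over   : [0, 0, 0]
6      : [0, 0, 0, 6]
drop   : [0, 0, 0]
*      : [0, 0]
-      : [0]
dup    : [0, 0]
dup    : [0, 0, 0]
rot    : [0, 0, 0]
negate : [0, 0, 0]
*      : [0, 0]
drop   : [0]
negate : [0]
dup    : [0, 0]
swap   : [0, 0]
swap   : [0, 0]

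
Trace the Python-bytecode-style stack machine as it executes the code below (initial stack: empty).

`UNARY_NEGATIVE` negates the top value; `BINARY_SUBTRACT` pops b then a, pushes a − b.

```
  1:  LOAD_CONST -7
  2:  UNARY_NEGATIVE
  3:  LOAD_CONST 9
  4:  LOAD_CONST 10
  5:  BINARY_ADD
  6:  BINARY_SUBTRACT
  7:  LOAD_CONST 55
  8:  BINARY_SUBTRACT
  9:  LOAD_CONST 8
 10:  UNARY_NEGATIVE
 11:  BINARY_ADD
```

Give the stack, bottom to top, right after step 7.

[-12, 55]

LOAD_CONST -7   : -7
UNARY_NEGATIVE  : 7
LOAD_CONST 9    : 7 9
LOAD_CONST 10   : 7 9 10
BINARY_ADD      : 7 19
BINARY_SUBTRACT : -12
LOAD_CONST 55   : -12 55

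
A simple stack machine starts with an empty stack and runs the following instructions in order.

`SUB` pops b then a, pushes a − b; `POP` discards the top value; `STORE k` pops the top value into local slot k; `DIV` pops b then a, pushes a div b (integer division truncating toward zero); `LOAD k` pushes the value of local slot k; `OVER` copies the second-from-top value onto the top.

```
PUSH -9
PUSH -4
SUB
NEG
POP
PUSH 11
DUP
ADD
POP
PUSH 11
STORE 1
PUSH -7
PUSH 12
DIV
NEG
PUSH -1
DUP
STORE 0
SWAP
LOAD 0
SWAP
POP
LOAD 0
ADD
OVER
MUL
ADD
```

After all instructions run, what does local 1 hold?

11

PUSH -9 : -9
PUSH -4 : -9 -4
SUB     : -5
NEG     : 5
POP     : (empty)
PUSH 11 : 11
DUP     : 11 11
ADD     : 22
POP     : (empty)
PUSH 11 : 11
STORE 1 : (empty)
PUSH -7 : -7
PUSH 12 : -7 12
DIV     : 0
NEG     : 0
PUSH -1 : 0 -1
DUP     : 0 -1 -1
STORE 0 : 0 -1
SWAP    : -1 0
LOAD 0  : -1 0 -1
SWAP    : -1 -1 0
POP     : -1 -1
LOAD 0  : -1 -1 -1
ADD     : -1 -2
OVER    : -1 -2 -1
MUL     : -1 2
ADD     : 1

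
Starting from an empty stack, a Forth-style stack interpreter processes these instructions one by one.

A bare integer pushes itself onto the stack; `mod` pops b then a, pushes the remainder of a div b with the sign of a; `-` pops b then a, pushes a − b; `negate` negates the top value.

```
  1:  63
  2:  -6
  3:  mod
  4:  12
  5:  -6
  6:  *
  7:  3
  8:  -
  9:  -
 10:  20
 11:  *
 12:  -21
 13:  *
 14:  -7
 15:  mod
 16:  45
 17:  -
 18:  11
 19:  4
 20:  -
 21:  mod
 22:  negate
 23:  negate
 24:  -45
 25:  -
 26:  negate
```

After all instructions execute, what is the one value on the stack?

63     -> [63]
-6     -> [63, -6]
mod    -> [3]
12     -> [3, 12]
-6     -> [3, 12, -6]
*      -> [3, -72]
3      -> [3, -72, 3]
-      -> [3, -75]
-      -> [78]
20     -> [78, 20]
*      -> [1560]
-21    -> [1560, -21]
*      -> [-32760]
-7     -> [-32760, -7]
mod    -> [0]
45     -> [0, 45]
-      -> [-45]
11     -> [-45, 11]
4      -> [-45, 11, 4]
-      -> [-45, 7]
mod    -> [-3]
negate -> [3]
negate -> [-3]
-45    -> [-3, -45]
-      -> [42]
negate -> [-42]

-42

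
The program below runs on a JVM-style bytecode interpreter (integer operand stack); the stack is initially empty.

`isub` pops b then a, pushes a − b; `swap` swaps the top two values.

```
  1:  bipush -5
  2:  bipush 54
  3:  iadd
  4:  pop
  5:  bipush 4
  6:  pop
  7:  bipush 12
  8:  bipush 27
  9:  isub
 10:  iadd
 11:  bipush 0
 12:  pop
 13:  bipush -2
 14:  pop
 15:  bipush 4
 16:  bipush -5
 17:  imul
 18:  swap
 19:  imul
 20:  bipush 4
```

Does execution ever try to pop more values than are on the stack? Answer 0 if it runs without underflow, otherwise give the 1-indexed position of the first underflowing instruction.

bipush -5  [-5]
bipush 54  [-5, 54]
iadd       [49]
pop        []
bipush 4   [4]
pop        []
bipush 12  [12]
bipush 27  [12, 27]
isub       [-15]
iadd  — needs 2 operands, stack has 1 → underflow

10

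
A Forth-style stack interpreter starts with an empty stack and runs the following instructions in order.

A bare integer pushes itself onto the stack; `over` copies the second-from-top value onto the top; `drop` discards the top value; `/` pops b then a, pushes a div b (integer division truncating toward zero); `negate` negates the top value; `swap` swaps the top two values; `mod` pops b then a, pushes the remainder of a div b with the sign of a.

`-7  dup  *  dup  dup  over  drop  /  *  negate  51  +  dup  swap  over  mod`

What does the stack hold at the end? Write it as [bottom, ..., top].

[2, 0]

-7     : -7
dup    : -7 -7
*      : 49
dup    : 49 49
dup    : 49 49 49
over   : 49 49 49 49
drop   : 49 49 49
/      : 49 1
*      : 49
negate : -49
51     : -49 51
+      : 2
dup    : 2 2
swap   : 2 2
over   : 2 2 2
mod    : 2 0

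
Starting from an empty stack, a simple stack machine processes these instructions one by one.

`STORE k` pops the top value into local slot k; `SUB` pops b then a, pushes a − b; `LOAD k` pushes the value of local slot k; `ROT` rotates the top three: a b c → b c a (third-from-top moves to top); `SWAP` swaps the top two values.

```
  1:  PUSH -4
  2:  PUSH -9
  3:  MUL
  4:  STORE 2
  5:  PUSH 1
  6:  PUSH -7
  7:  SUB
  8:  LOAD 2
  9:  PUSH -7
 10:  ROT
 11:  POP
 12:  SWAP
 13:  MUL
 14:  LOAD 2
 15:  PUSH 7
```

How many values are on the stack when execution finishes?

3

PUSH -4 : -4
PUSH -9 : -4 -9
MUL     : 36
STORE 2 : (empty)
PUSH 1  : 1
PUSH -7 : 1 -7
SUB     : 8
LOAD 2  : 8 36
PUSH -7 : 8 36 -7
ROT     : 36 -7 8
POP     : 36 -7
SWAP    : -7 36
MUL     : -252
LOAD 2  : -252 36
PUSH 7  : -252 36 7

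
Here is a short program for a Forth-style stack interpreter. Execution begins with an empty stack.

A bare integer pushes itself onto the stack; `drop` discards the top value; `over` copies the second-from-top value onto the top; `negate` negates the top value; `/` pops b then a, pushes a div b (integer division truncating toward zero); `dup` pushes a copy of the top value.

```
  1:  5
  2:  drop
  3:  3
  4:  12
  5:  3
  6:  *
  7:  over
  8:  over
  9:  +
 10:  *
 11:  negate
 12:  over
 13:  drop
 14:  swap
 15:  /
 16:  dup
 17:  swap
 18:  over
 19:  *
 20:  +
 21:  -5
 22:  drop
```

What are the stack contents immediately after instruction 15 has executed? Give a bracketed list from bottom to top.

5      → [5]
drop   → []
3      → [3]
12     → [3, 12]
3      → [3, 12, 3]
*      → [3, 36]
over   → [3, 36, 3]
over   → [3, 36, 3, 36]
+      → [3, 36, 39]
*      → [3, 1404]
negate → [3, -1404]
over   → [3, -1404, 3]
drop   → [3, -1404]
swap   → [-1404, 3]
/      → [-468]

[-468]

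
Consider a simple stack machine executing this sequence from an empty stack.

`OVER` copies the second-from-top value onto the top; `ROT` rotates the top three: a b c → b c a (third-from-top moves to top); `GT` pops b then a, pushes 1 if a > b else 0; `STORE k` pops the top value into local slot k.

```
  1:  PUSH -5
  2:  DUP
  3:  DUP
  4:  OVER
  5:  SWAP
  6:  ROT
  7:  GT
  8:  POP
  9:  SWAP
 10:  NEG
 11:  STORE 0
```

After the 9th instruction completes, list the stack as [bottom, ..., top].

PUSH -5  [-5]
DUP      [-5, -5]
DUP      [-5, -5, -5]
OVER     [-5, -5, -5, -5]
SWAP     [-5, -5, -5, -5]
ROT      [-5, -5, -5, -5]
GT       [-5, -5, 0]
POP      [-5, -5]
SWAP     [-5, -5]

[-5, -5]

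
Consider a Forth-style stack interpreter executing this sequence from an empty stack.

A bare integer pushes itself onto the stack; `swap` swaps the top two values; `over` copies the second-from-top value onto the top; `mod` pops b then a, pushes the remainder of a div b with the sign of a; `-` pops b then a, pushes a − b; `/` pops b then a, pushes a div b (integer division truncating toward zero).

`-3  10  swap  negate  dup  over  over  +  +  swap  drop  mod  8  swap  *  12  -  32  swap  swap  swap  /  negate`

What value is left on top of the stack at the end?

-3      [-3]
10      [-3, 10]
swap    [10, -3]
negate  [10, 3]
dup     [10, 3, 3]
over    [10, 3, 3, 3]
over    [10, 3, 3, 3, 3]
+       [10, 3, 3, 6]
+       [10, 3, 9]
swap    [10, 9, 3]
drop    [10, 9]
mod     [1]
8       [1, 8]
swap    [8, 1]
*       [8]
12      [8, 12]
-       [-4]
32      [-4, 32]
swap    [32, -4]
swap    [-4, 32]
swap    [32, -4]
/       [-8]
negate  [8]

8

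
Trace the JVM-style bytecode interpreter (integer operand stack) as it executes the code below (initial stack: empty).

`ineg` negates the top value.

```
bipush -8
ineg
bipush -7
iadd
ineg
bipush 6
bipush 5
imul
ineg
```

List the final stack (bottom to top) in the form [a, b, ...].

bipush -8 -> [-8]
ineg      -> [8]
bipush -7 -> [8, -7]
iadd      -> [1]
ineg      -> [-1]
bipush 6  -> [-1, 6]
bipush 5  -> [-1, 6, 5]
imul      -> [-1, 30]
ineg      -> [-1, -30]

[-1, -30]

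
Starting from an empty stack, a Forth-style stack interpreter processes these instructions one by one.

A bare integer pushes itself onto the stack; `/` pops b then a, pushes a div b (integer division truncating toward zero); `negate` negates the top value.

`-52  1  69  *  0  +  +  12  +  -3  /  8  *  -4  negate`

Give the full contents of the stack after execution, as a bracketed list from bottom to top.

[-72, 4]

-52    -> [-52]
1      -> [-52, 1]
69     -> [-52, 1, 69]
*      -> [-52, 69]
0      -> [-52, 69, 0]
+      -> [-52, 69]
+      -> [17]
12     -> [17, 12]
+      -> [29]
-3     -> [29, -3]
/      -> [-9]
8      -> [-9, 8]
*      -> [-72]
-4     -> [-72, -4]
negate -> [-72, 4]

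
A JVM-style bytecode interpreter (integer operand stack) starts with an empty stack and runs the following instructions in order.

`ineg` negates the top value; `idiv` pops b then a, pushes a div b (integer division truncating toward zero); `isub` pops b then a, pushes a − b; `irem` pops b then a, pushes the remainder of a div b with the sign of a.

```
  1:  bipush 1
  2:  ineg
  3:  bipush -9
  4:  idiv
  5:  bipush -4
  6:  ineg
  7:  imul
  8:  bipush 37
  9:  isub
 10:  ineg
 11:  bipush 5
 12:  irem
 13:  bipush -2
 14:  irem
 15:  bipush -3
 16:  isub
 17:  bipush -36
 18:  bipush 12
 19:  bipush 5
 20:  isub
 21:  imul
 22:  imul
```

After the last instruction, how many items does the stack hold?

1

bipush 1    [1]
ineg        [-1]
bipush -9   [-1, -9]
idiv        [0]
bipush -4   [0, -4]
ineg        [0, 4]
imul        [0]
bipush 37   [0, 37]
isub        [-37]
ineg        [37]
bipush 5    [37, 5]
irem        [2]
bipush -2   [2, -2]
irem        [0]
bipush -3   [0, -3]
isub        [3]
bipush -36  [3, -36]
bipush 12   [3, -36, 12]
bipush 5    [3, -36, 12, 5]
isub        [3, -36, 7]
imul        [3, -252]
imul        [-756]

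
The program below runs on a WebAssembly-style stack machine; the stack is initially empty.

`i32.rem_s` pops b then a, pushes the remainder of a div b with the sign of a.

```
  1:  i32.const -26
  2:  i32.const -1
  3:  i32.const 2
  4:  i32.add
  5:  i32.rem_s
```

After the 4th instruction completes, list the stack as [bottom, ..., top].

[-26, 1]

i32.const -26  [-26]
i32.const -1   [-26, -1]
i32.const 2    [-26, -1, 2]
i32.add        [-26, 1]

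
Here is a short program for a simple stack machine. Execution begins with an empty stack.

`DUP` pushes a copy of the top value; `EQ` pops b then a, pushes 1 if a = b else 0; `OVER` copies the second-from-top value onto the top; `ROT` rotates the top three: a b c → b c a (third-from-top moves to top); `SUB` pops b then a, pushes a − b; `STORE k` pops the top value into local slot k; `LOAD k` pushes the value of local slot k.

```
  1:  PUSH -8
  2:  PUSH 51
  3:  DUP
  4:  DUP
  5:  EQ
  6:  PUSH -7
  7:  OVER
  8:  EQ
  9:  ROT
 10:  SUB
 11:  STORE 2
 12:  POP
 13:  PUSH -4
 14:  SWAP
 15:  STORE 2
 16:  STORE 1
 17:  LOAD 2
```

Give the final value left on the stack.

-8

PUSH -8 -> -8
PUSH 51 -> -8 51
DUP     -> -8 51 51
DUP     -> -8 51 51 51
EQ      -> -8 51 1
PUSH -7 -> -8 51 1 -7
OVER    -> -8 51 1 -7 1
EQ      -> -8 51 1 0
ROT     -> -8 1 0 51
SUB     -> -8 1 -51
STORE 2 -> -8 1
POP     -> -8
PUSH -4 -> -8 -4
SWAP    -> -4 -8
STORE 2 -> -4
STORE 1 -> (empty)
LOAD 2  -> -8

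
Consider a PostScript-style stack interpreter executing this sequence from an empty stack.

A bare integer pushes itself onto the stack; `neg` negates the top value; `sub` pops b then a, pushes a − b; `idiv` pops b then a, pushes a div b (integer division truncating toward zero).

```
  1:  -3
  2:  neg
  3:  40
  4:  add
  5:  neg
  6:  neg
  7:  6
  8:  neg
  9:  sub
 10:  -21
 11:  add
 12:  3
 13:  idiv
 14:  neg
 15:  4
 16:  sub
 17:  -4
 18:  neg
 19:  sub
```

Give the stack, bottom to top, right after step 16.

[-13]

-3   : -3
neg  : 3
40   : 3 40
add  : 43
neg  : -43
neg  : 43
6    : 43 6
neg  : 43 -6
sub  : 49
-21  : 49 -21
add  : 28
3    : 28 3
idiv : 9
neg  : -9
4    : -9 4
sub  : -13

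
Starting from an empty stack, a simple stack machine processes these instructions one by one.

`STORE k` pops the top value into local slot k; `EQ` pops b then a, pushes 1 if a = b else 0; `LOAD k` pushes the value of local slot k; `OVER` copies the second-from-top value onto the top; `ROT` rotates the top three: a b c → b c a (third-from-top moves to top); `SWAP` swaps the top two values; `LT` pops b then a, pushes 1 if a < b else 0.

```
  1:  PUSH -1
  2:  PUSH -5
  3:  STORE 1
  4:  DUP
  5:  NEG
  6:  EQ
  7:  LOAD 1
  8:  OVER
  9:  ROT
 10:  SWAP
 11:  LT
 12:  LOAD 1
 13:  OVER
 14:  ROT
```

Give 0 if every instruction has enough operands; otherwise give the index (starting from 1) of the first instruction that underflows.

0

PUSH -1 -> [-1]
PUSH -5 -> [-1, -5]
STORE 1 -> [-1]
DUP     -> [-1, -1]
NEG     -> [-1, 1]
EQ      -> [0]
LOAD 1  -> [0, -5]
OVER    -> [0, -5, 0]
ROT     -> [-5, 0, 0]
SWAP    -> [-5, 0, 0]
LT      -> [-5, 0]
LOAD 1  -> [-5, 0, -5]
OVER    -> [-5, 0, -5, 0]
ROT     -> [-5, -5, 0, 0]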